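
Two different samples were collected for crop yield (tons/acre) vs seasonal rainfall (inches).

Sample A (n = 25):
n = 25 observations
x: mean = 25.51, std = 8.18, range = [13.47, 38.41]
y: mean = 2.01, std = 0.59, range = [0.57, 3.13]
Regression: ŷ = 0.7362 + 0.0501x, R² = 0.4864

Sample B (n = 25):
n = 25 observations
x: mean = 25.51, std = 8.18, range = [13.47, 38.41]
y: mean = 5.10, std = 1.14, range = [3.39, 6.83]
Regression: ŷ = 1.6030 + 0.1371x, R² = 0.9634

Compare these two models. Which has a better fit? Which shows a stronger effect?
Model B has the better fit (R² = 0.9634 vs 0.4864). Model B shows the stronger effect (|β₁| = 0.1371 vs 0.0501).

Model Comparison:

Which explains more variance? (R²)
- Model A: R² = 0.4864 → 48.64% of variance in crop yield explained
- Model B: R² = 0.9634 → 96.34% of variance in crop yield explained
- 0.9634 > 0.4864 → Model B has the better fit

Strength of effect — compare |β₁|:
- Model A: β₁ = 0.0501 → predicted crop yield rises 0.0501 tons/acre per additional inch of rainfall
- Model B: β₁ = 0.1371 → predicted crop yield rises 0.1371 tons/acre per additional inch of rainfall
- |0.0501| < |0.1371| → Model B shows the stronger marginal effect

Note: A better fit (higher R²) doesn't necessarily mean a more important relationship.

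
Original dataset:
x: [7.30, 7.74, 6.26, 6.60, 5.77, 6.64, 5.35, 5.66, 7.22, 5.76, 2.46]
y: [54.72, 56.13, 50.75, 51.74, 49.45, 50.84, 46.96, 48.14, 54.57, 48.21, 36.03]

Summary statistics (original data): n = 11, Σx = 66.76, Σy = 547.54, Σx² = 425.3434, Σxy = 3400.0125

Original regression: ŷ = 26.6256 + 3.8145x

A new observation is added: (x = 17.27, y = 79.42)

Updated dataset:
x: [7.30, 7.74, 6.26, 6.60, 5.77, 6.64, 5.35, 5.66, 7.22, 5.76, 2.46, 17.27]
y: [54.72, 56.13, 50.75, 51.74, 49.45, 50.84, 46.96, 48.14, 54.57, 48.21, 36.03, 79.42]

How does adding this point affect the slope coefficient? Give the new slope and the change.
New slope β₁ = 2.8208 versus 3.8145 before: a change of -0.9937 (-26.1%).

x = 17.27 lies well outside the original x-range [2.46, 7.74] (x̄ ≈ 6.07), so this observation has high leverage and can move the slope substantially.

Step 1: Update the sums with the new point (n goes from 11 to 12)
Σx  = 66.76 + 17.27 = 84.03
Σy  = 547.54 + 79.42 = 626.96
Σx² = 425.3434 + 17.27² = 425.3434 + 298.2529 = 723.5963
Σxy = 3400.0125 + 17.27×79.42 = 3400.0125 + 1371.5834 = 4771.5959

Step 2: Recompute the slope with b₁ = (nΣxy − ΣxΣy) / (nΣx² − (Σx)²)
Numerator   = 12×4771.5959 − 84.03×626.96 = 57259.1508 − 52683.4488 = 4575.7020
Denominator = 12×723.5963 − 84.03² = 8683.1556 − 7061.0409 = 1622.1147
b₁(new) = 4575.7020 / 1622.1147 = 2.8208

(Same formula on the original sums: (11×3400.0125 − 66.76×547.54) / (11×425.3434 − 66.76²) = 846.3671 / 221.8798 = 3.8145, matching the given fit.)

Step 3: Change in slope
Δβ₁ = 2.8208 − 3.8145 = -0.9937
Relative change = -0.9937 / 3.8145 × 100% = -26.1%
→ the slope decreases when the point is added.

Because the point sits below the extension of the original line at a high-leverage x, it tilts the fit down.
In practice: refit with and without it and report both if conclusions differ.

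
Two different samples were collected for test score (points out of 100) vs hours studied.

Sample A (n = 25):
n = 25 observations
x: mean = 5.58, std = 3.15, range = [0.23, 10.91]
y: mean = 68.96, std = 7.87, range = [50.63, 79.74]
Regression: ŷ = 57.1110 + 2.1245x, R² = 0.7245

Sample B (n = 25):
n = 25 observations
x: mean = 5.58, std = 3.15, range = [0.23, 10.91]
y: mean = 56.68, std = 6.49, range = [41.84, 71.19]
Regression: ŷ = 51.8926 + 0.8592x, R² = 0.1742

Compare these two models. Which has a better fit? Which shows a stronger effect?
Model A has the better fit (R² = 0.7245 vs 0.1742). Model A shows the stronger effect (|β₁| = 2.1245 vs 0.8592).

Model Comparison:

Goodness of fit (R²):
- Model A: R² = 0.7245 → 72.45% of variance in test score explained
- Model B: R² = 0.1742 → 17.42% of variance in test score explained
- 0.7245 > 0.1742 → Model A has the better fit

Which has the larger per-hour effect? (|β₁|)
- Model A: β₁ = 2.1245 → predicted test score rises 2.1245 points per additional hour of study time
- Model B: β₁ = 0.8592 → predicted test score rises 0.8592 points per additional hour of study time
- |2.1245| > |0.8592| → Model A shows the stronger marginal effect

Notes:
- R² measures how tightly points cluster around the line; β₁ measures how steep the line is — they answer different questions.
- A steeper slope doesn't make a better model if the scatter around the line is large.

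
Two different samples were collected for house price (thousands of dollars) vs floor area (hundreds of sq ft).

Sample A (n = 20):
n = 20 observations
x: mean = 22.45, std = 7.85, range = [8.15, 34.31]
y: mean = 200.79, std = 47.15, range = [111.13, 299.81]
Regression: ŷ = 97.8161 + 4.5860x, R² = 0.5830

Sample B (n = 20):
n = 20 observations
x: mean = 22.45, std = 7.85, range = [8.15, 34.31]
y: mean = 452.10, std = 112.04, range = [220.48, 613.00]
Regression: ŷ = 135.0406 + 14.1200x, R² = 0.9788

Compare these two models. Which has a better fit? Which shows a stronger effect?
Model B has the better fit (R² = 0.9788 vs 0.5830). Model B shows the stronger effect (|β₁| = 14.1200 vs 4.5860).

Model Comparison:

Fit — compare R²:
- Model A: R² = 0.5830 → 58.30% of variance in house price explained
- Model B: R² = 0.9788 → 97.88% of variance in house price explained
- 0.9788 > 0.5830 → Model B has the better fit

Effect size (slope magnitude):
- Model A: β₁ = 4.5860 → predicted house price rises 4.5860 thousand dollars per additional hundred sq ft of floor area
- Model B: β₁ = 14.1200 → predicted house price rises 14.1200 thousand dollars per additional hundred sq ft of floor area
- |4.5860| < |14.1200| → Model B shows the stronger marginal effect

Notes:
- The two samples could reflect different populations, time periods, or measurement quality.
- R² measures how tightly points cluster around the line; β₁ measures how steep the line is — they answer different questions.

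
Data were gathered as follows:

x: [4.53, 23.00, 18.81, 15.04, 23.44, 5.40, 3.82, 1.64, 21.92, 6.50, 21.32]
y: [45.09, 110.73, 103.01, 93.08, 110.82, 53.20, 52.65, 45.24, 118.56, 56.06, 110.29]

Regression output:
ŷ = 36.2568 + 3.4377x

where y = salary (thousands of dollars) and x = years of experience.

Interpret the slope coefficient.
For each additional year of experience, predicted salary increases by approximately 3.4377 thousand dollars.

The slope coefficient β₁ = 3.4377 represents the marginal effect of experience on salary.

Interpretation:
- Experience up by 1 year → predicted salary increases by 3.4377 thousand dollars
- This is a linear approximation: the same per-unit change is assumed across the whole observed x range
- The slope describes association in these data, not necessarily a causal effect

The intercept β₀ = 36.2568 is the predicted salary when experience = 0; since the smallest observed x is 1.64, this is an extrapolation and mainly anchors the line.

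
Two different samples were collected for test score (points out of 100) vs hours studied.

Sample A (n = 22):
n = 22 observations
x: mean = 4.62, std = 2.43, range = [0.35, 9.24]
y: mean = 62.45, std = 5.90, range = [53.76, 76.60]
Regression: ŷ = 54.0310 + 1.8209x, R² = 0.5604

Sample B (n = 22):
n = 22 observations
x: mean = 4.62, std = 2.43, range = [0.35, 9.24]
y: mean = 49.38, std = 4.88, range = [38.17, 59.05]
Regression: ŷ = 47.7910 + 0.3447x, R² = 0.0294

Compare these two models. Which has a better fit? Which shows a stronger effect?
Model A has the better fit (R² = 0.5604 vs 0.0294). Model A shows the stronger effect (|β₁| = 1.8209 vs 0.3447).

Model Comparison:

Which explains more variance? (R²)
- Model A: R² = 0.5604 → 56.04% of variance in test score explained
- Model B: R² = 0.0294 → 2.94% of variance in test score explained
- 0.5604 > 0.0294 → Model A has the better fit

Which has the larger per-hour effect? (|β₁|)
- Model A: β₁ = 1.8209 → predicted test score rises 1.8209 points per additional hour of study time
- Model B: β₁ = 0.3447 → predicted test score rises 0.3447 points per additional hour of study time
- |1.8209| > |0.3447| → Model A shows the stronger marginal effect

Notes:
- A steeper slope doesn't make a better model if the scatter around the line is large.
- The two samples could reflect different populations, time periods, or measurement quality.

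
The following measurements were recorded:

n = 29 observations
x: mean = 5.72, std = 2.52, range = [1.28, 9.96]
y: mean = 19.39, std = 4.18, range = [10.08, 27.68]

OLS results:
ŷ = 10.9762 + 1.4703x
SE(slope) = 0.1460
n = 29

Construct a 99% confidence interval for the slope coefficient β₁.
The 99% CI for β₁ is (1.0658, 1.8748)

Confidence interval for the slope:

The 99% CI for β₁ is: β̂₁ ± t*(α/2, n-2) × SE(β̂₁)

Step 1: Find critical t-value
- Confidence level = 0.99
- Degrees of freedom = n - 2 = 29 - 2 = 27
- t*(α/2, 27) = 2.7707

Step 2: Calculate margin of error
Margin = 2.7707 × 0.1460 = 0.4045

Step 3: Construct interval
CI = 1.4703 ± 0.4045
CI = (1.0658, 1.8748)

Interpretation: intervals built this way capture the true β₁ in 99% of repeated samples; here the plausible range for the per-unit effect of x on y is 1.0658 to 1.8748.
The interval does not include 0, suggesting a significant linear relationship.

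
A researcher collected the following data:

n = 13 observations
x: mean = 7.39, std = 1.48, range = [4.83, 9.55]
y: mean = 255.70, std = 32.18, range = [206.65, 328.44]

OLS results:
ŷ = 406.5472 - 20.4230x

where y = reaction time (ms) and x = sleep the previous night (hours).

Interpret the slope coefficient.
An increase of one hour in sleep is associated with a 20.4230 ms decrease in predicted reaction time.

The slope coefficient β₁ = -20.4230 represents the marginal effect of sleep on reaction time.

Interpretation:
- Sleep up by 1 hour → predicted reaction time decreases by 20.4230 ms
- This is a linear approximation: the same per-unit change is assumed across the whole observed x range
- The sign (−) gives the direction; the magnitude 20.4230 gives the size of the effect per hour

(β₀ = 406.5472 is the fitted value at x = 0 and is not part of the slope interpretation.)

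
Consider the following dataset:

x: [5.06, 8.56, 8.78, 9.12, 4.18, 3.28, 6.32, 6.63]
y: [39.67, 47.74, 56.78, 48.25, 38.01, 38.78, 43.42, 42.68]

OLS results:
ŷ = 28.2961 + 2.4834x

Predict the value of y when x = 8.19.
ŷ = 48.6351

x = 8.19 lies inside the observed range [3.28, 9.12], so the fitted equation applies directly:

ŷ = 28.2961 + 2.4834 × 8.19
ŷ = 28.2961 + 20.3390
ŷ = 48.6351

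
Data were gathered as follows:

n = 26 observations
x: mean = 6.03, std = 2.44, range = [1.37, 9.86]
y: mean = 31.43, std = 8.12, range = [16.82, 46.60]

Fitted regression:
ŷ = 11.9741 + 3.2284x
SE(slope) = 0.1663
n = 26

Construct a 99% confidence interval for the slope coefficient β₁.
The 99% CI for β₁ is (2.7633, 3.6935)

Confidence interval for the slope:

The 99% CI for β₁ is: β̂₁ ± t*(α/2, n-2) × SE(β̂₁)

Step 1: Find critical t-value
- Confidence level = 0.99
- Degrees of freedom = n - 2 = 26 - 2 = 24
- t*(α/2, 24) = 2.7969

Step 2: Calculate margin of error
Margin = 2.7969 × 0.1663 = 0.4651

Step 3: Construct interval
CI = 3.2284 ± 0.4651
CI = (2.7633, 3.6935)

Interpretation: We are 99% confident that the true slope β₁ lies between 2.7633 and 3.6935.
Both endpoints are positive, so the data support a genuinely positive slope at this confidence level.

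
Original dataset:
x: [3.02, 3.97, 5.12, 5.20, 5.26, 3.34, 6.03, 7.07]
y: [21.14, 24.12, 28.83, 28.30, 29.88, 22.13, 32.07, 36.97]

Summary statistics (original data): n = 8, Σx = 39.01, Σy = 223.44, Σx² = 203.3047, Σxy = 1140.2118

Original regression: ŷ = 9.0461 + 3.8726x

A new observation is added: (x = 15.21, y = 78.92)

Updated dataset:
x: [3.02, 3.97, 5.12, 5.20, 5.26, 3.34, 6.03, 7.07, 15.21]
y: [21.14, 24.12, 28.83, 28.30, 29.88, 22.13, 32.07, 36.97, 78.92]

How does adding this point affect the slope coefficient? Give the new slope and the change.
Adding the point moves β₁ from 3.8726 to 4.8057, i.e. it increases by 0.9331 (+24.1%).

The new point has HIGH LEVERAGE: x = 15.21 is far from the original mean x̄ = 39.01/8 ≈ 4.88 (original range [3.02, 7.07]).

Step 1: Update the sums with the new point (n goes from 8 to 9)
Σx  = 39.01 + 15.21 = 54.22
Σy  = 223.44 + 78.92 = 302.36
Σx² = 203.3047 + 15.21² = 203.3047 + 231.3441 = 434.6488
Σxy = 1140.2118 + 15.21×78.92 = 1140.2118 + 1200.3732 = 2340.5850

Step 2: Recompute the slope with b₁ = (nΣxy − ΣxΣy) / (nΣx² − (Σx)²)
Numerator   = 9×2340.5850 − 54.22×302.36 = 21065.2650 − 16393.9592 = 4671.3058
Denominator = 9×434.6488 − 54.22² = 3911.8392 − 2939.8084 = 972.0308
b₁(new) = 4671.3058 / 972.0308 = 4.8057

(Same formula on the original sums: (8×1140.2118 − 39.01×223.44) / (8×203.3047 − 39.01²) = 405.3000 / 104.6575 = 3.8726, matching the given fit.)

Step 3: Change in slope
Δβ₁ = 4.8057 − 3.8726 = +0.9331
Relative change = +0.9331 / 3.8726 × 100% = +24.1%
→ the slope increases when the point is added.

Because the point sits above the extension of the original line at a high-leverage x, it tilts the fit up.
In practice: refit with and without it and report both if conclusions differ.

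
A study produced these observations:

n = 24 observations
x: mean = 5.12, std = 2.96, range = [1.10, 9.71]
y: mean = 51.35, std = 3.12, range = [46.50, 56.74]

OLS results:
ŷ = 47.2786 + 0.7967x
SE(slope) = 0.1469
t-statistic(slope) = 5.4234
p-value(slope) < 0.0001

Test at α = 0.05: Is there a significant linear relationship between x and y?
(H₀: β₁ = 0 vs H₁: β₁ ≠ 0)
Reject H₀: p-value < 0.0001 < α = 0.05. The linear relationship is significant at the 5% level.

Hypothesis test for the slope coefficient:

H₀: β₁ = 0 (no linear relationship)
H₁: β₁ ≠ 0 (linear relationship exists)

Test statistic: t = β̂₁ / SE(β̂₁) = 0.7967 / 0.1469 = 5.4234

With df = 22, the two-sided p-value for |t| = 5.4234 is <0.0001.

Decision rule: reject H₀ if p-value < α.
p-value < 0.0001 < α = 0.05 → reject H₀.

At α = 0.05 the data do provide convincing evidence of a nonzero slope.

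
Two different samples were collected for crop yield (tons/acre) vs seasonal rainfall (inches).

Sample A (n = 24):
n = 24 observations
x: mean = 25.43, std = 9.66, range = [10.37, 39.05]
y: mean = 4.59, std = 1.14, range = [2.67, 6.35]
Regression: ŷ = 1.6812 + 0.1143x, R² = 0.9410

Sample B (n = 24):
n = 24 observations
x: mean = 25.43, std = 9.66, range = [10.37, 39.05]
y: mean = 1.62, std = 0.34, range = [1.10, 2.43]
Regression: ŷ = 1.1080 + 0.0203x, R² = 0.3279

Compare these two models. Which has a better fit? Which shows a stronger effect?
Model A has the better fit (R² = 0.9410 vs 0.3279). Model A shows the stronger effect (|β₁| = 0.1143 vs 0.0203).

Model Comparison:

Goodness of fit (R²):
- Model A: R² = 0.9410 → 94.10% of variance in crop yield explained
- Model B: R² = 0.3279 → 32.79% of variance in crop yield explained
- 0.9410 > 0.3279 → Model A has the better fit

Effect size (slope magnitude):
- Model A: β₁ = 0.1143 → predicted crop yield rises 0.1143 tons/acre per additional inch of rainfall
- Model B: β₁ = 0.0203 → predicted crop yield rises 0.0203 tons/acre per additional inch of rainfall
- |0.1143| > |0.0203| → Model A shows the stronger marginal effect

Note: The two samples could reflect different populations, time periods, or measurement quality.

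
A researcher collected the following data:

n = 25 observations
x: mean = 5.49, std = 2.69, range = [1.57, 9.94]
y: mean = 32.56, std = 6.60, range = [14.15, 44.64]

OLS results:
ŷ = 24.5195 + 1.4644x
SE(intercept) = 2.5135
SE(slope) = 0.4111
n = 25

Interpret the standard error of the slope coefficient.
SE(β̂₁) = 0.4111 is the estimated standard deviation of the slope estimate across repeated samples; relative to β̂₁ = 1.4644 that is 28.1%, a moderately precise estimate.

SE(β̂₁) = s / √Sxx, where s is the residual standard deviation and Sxx = Σ(x − x̄)². It is the yardstick for how far β̂₁ = 1.4644 could plausibly be from the true slope.

Relative precision:
- SE / |β̂₁| = 0.4111 / 1.4644 = 28.1%
- Rule of thumb (under 20%: precise; 20% to under 50%: moderately precise; 50% or more: imprecise) → moderately precise

Link to interval estimation: a confidence interval for β₁ is β̂₁ ± t* × 0.4111, so SE sets the half-width per unit of t*.

What drives SE(β̂₁): wider spread of x values → smaller SE; more residual scatter → larger SE.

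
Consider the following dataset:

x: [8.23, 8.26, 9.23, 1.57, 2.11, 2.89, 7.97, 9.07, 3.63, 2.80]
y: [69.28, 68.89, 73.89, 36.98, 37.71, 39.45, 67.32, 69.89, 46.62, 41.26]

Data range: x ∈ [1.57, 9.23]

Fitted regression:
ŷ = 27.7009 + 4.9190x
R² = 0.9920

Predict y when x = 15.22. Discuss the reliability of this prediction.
ŷ = 102.5681, but this is extrapolation (above the data range [1.57, 9.23]) and may be unreliable.

Prediction calculation:
ŷ = 27.7009 + 4.9190 × 15.22
ŷ = 102.5681

Reliability:
- Data range: x ∈ [1.57, 9.23]
- Prediction point: x = 15.22 is 5.99 units above the observed range → this is EXTRAPOLATION, not interpolation

Why that matters here:
- The standard error of prediction grows with (x − x̄)², and x = 15.22 is far from x̄ = 5.58
- Real relationships often flatten, saturate, or turn nonlinear at extremes

Report the number if required, but flag clearly that it is an extrapolation.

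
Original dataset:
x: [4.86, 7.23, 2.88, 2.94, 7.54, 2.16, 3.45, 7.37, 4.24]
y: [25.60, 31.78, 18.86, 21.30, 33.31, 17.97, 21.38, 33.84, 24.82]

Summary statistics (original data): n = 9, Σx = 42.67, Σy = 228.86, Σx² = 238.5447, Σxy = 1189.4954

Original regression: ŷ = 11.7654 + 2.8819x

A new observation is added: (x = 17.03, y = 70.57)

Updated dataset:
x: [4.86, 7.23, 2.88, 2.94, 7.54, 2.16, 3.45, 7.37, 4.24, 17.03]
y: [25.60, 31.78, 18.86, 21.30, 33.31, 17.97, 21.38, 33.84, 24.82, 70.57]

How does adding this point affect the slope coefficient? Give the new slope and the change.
Adding the point moves β₁ from 2.8819 to 3.5067, i.e. it increases by 0.6248 (+21.7%).

x = 17.03 lies well outside the original x-range [2.16, 7.54] (x̄ ≈ 4.74), so this observation has high leverage and can move the slope substantially.

Step 1: Update the sums with the new point (n goes from 9 to 10)
Σx  = 42.67 + 17.03 = 59.70
Σy  = 228.86 + 70.57 = 299.43
Σx² = 238.5447 + 17.03² = 238.5447 + 290.0209 = 528.5656
Σxy = 1189.4954 + 17.03×70.57 = 1189.4954 + 1201.8071 = 2391.3025

Step 2: Recompute the slope with b₁ = (nΣxy − ΣxΣy) / (nΣx² − (Σx)²)
Numerator   = 10×2391.3025 − 59.70×299.43 = 23913.0250 − 17875.9710 = 6037.0540
Denominator = 10×528.5656 − 59.70² = 5285.6560 − 3564.0900 = 1721.5660
b₁(new) = 6037.0540 / 1721.5660 = 3.5067

(Same formula on the original sums: (9×1189.4954 − 42.67×228.86) / (9×238.5447 − 42.67²) = 940.0024 / 326.1734 = 2.8819, matching the given fit.)

Step 3: Change in slope
Δβ₁ = 3.5067 − 2.8819 = +0.6248
Relative change = +0.6248 / 2.8819 × 100% = +21.7%
→ the slope increases when the point is added.

Because the point sits above the extension of the original line at a high-leverage x, it tilts the fit up.
In practice: investigate whether it comes from the same population as the rest of the sample; examine leverage (hᵢ) and Cook's distance rather than deleting it automatically.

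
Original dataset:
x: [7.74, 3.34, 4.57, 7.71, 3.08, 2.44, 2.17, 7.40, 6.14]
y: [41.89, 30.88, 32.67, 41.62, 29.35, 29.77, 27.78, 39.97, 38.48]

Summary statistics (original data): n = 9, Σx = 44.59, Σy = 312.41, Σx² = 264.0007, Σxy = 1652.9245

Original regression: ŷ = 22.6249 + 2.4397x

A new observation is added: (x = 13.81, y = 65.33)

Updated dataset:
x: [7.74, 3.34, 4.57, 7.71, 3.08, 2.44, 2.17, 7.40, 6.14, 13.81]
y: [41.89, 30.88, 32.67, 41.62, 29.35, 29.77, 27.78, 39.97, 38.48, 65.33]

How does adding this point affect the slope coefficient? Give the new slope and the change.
Adding the point moves β₁ from 2.4397 to 3.0717, i.e. it increases by 0.6320 (+25.9%).

The new point has HIGH LEVERAGE: x = 13.81 is far from the original mean x̄ = 44.59/9 ≈ 4.95 (original range [2.17, 7.74]).

Step 1: Update the sums with the new point (n goes from 9 to 10)
Σx  = 44.59 + 13.81 = 58.40
Σy  = 312.41 + 65.33 = 377.74
Σx² = 264.0007 + 13.81² = 264.0007 + 190.7161 = 454.7168
Σxy = 1652.9245 + 13.81×65.33 = 1652.9245 + 902.2073 = 2555.1318

Step 2: Recompute the slope with b₁ = (nΣxy − ΣxΣy) / (nΣx² − (Σx)²)
Numerator   = 10×2555.1318 − 58.40×377.74 = 25551.3180 − 22060.0160 = 3491.3020
Denominator = 10×454.7168 − 58.40² = 4547.1680 − 3410.5600 = 1136.6080
b₁(new) = 3491.3020 / 1136.6080 = 3.0717

(Same formula on the original sums: (9×1652.9245 − 44.59×312.41) / (9×264.0007 − 44.59²) = 945.9586 / 387.7382 = 2.4397, matching the given fit.)

Step 3: Change in slope
Δβ₁ = 3.0717 − 2.4397 = +0.6320
Relative change = +0.6320 / 2.4397 × 100% = +25.9%
→ the slope increases when the point is added.

Because the point sits above the extension of the original line at a high-leverage x, it tilts the fit up.
In practice: examine leverage (hᵢ) and Cook's distance rather than deleting it automatically.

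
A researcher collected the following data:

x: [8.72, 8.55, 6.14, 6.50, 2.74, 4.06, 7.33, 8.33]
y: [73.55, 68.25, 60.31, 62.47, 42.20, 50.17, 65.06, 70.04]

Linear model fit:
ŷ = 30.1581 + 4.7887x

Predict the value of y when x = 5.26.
ŷ = 55.3467

Plug x = 5.26 into the fitted line:

ŷ = 30.1581 + 4.7887 × 5.26
ŷ = 30.1581 + 25.1886
ŷ = 55.3467

This is the fitted mean response at that x — an individual observation would come with a wider prediction interval.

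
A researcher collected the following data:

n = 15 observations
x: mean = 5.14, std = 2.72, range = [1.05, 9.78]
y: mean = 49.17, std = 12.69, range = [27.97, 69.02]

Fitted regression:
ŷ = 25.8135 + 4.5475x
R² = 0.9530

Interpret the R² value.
The model explains 95.30% of the variance in y (R² = 0.9530), leaving 4.70% unexplained; the fit is strong.

The coefficient of determination R² is the fraction of the total variation in y that the fitted line accounts for.

Here R² = 0.9530:
- Explained: 95.30% of the variation in y
- Unexplained (residual): 100% − 95.30% = 4.70%
- Rule of thumb (below 0.3 weak; 0.3 to below 0.7 moderate; 0.7 and above strong) → strong

Calculation: R² = 1 − (SS_res / SS_tot), where SS_res is the sum of squared residuals and SS_tot the total sum of squares.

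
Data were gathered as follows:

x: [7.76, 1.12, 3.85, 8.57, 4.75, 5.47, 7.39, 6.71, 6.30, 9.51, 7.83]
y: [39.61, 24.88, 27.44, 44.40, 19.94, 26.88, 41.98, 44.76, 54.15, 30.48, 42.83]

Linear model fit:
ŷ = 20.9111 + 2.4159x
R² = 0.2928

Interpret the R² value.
About 29.28% of the variability in y is accounted for by the regression on x (R² = 0.2928) — a weak linear fit.

R² (coefficient of determination) measures the proportion of variance in y explained by the regression model.

Here R² = 0.2928:
- Explained: 29.28% of the variation in y
- Unexplained (residual): 100% − 29.28% = 70.72%
- Rule of thumb (below 0.3 weak; 0.3 to below 0.7 moderate; 0.7 and above strong) → weak

Note: R² never decreases when predictors are added, so it should not be used alone to compare models of different size.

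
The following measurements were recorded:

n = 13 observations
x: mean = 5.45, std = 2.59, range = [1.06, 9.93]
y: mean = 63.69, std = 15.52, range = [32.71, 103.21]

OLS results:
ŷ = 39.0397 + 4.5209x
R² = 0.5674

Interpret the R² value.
R² = 0.5674 means 56.74% of the variation in y is explained by the linear relationship with x. This indicates a moderate fit.

R² = 1 − SS_res/SS_tot compares the residual scatter to the total scatter of y about its mean.

Here R² = 0.5674:
- Explained: 56.74% of the variation in y
- Unexplained (residual): 100% − 56.74% = 43.26%
- Rule of thumb (below 0.3 weak; 0.3 to below 0.7 moderate; 0.7 and above strong) → moderate

Note: R² says nothing about causation, and a high R² does not by itself mean the linear form is appropriate — check the residuals.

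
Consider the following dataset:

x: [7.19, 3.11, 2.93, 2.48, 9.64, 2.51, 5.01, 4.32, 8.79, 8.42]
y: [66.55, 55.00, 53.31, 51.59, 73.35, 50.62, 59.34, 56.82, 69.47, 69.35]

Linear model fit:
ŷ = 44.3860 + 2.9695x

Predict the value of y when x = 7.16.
ŷ = 65.6476

x = 7.16 lies inside the observed range [2.48, 9.64], so the fitted equation applies directly:

ŷ = 44.3860 + 2.9695 × 7.16
ŷ = 44.3860 + 21.2616
ŷ = 65.6476

This is a point prediction; actual observations scatter around it by roughly the residual standard deviation.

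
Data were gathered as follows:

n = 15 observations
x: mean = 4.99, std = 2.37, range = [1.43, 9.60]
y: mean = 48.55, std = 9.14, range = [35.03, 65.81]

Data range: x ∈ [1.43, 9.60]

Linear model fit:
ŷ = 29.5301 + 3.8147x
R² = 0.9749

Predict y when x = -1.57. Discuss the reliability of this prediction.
ŷ = 23.5410 (extrapolation — x = -1.57 lies outside [1.43, 9.60], so reliability is low).

Prediction calculation:
ŷ = 29.5301 + 3.8147 × (-1.57)
ŷ = 23.5410

Reliability:
- Data range: x ∈ [1.43, 9.60]
- Prediction point: x = -1.57 is 3.00 units below the observed range → this is EXTRAPOLATION, not interpolation

Why that matters here:
- The standard error of prediction grows with (x − x̄)², and x = -1.57 is far from x̄ = 4.99
- The linear relationship may not hold outside the observed range
- There are no observations near this x to validate the fitted line there

The R² = 0.9749 only validates the fit within [1.43, 9.60]; treat ŷ = 23.5410 with caution.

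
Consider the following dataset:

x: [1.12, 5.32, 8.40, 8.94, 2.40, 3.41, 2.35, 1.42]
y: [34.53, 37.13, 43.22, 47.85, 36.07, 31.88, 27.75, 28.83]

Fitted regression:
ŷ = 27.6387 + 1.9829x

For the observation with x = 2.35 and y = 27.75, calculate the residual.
Residual = -4.5485

The residual is the difference between the actual value and the predicted value:

Residual = y - ŷ

Step 1: Calculate predicted value
ŷ = 27.6387 + 1.9829 × 2.35
ŷ = 32.2985

Step 2: Calculate residual
Residual = 27.75 - 32.2985
Residual = -4.5485

Sign check: y < ŷ, so the point is below the line and the fit overestimates here.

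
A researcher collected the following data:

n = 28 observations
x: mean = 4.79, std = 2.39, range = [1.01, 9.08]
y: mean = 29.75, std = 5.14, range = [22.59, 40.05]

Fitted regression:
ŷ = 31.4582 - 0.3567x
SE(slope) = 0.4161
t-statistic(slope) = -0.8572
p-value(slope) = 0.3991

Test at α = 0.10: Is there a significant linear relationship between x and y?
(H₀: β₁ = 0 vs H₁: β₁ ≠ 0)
p-value = 0.3991 ≥ α = 0.10, so we fail to reject H₀. The relationship is not significant.

Hypothesis test for the slope coefficient:

H₀: β₁ = 0 (no linear relationship)
H₁: β₁ ≠ 0 (linear relationship exists)

Test statistic: t = β̂₁ / SE(β̂₁) = -0.3567 / 0.4161 = -0.8572

p = 0.3991: how often a slope estimate this far from 0 (in SE units) would arise by chance if β₁ were truly 0.

Decision rule: reject H₀ if p-value < α.
p-value = 0.3991 ≥ α = 0.10 → fail to reject H₀.

Conclusion: the linear association between x and y is not significant at the 10% level.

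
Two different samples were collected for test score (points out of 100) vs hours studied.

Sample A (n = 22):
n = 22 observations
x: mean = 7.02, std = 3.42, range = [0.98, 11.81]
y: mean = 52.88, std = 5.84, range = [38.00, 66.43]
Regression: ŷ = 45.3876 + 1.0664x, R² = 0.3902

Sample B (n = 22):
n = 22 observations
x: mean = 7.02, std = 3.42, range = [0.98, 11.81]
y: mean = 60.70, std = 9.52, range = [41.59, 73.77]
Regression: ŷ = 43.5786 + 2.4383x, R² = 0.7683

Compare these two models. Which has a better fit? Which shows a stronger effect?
Model B has the better fit (R² = 0.7683 vs 0.3902). Model B shows the stronger effect (|β₁| = 2.4383 vs 1.0664).

Model Comparison:

Which explains more variance? (R²)
- Model A: R² = 0.3902 → 39.02% of variance in test score explained
- Model B: R² = 0.7683 → 76.83% of variance in test score explained
- 0.7683 > 0.3902 → Model B has the better fit

Effect size (slope magnitude):
- Model A: β₁ = 1.0664 → predicted test score rises 1.0664 points per additional hour of study time
- Model B: β₁ = 2.4383 → predicted test score rises 2.4383 points per additional hour of study time
- |1.0664| < |2.4383| → Model B shows the stronger marginal effect

Notes:
- A steeper slope doesn't make a better model if the scatter around the line is large.
- R² measures how tightly points cluster around the line; β₁ measures how steep the line is — they answer different questions.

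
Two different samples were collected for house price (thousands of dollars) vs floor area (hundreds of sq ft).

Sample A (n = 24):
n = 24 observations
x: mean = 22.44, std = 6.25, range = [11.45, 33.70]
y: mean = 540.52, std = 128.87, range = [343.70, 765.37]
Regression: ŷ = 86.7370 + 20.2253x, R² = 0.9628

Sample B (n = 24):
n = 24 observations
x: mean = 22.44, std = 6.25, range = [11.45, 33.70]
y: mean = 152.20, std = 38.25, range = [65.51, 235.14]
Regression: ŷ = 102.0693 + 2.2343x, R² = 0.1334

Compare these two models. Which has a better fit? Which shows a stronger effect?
Model A has the better fit (R² = 0.9628 vs 0.1334). Model A shows the stronger effect (|β₁| = 20.2253 vs 2.2343).

Model Comparison:

Which explains more variance? (R²)
- Model A: R² = 0.9628 → 96.28% of variance in house price explained
- Model B: R² = 0.1334 → 13.34% of variance in house price explained
- 0.9628 > 0.1334 → Model A has the better fit

Strength of effect — compare |β₁|:
- Model A: β₁ = 20.2253 → predicted house price rises 20.2253 thousand dollars per additional hundred sq ft of floor area
- Model B: β₁ = 2.2343 → predicted house price rises 2.2343 thousand dollars per additional hundred sq ft of floor area
- |20.2253| > |2.2343| → Model A shows the stronger marginal effect

Note: R² measures how tightly points cluster around the line; β₁ measures how steep the line is — they answer different questions.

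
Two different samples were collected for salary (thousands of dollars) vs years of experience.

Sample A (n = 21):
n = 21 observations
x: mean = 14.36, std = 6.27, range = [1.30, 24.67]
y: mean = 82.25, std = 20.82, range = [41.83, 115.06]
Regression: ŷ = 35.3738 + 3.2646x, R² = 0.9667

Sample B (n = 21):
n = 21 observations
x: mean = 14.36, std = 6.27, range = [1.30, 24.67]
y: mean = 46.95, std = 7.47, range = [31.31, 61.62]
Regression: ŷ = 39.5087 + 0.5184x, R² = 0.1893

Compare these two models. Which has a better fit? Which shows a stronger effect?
Model A has the better fit (R² = 0.9667 vs 0.1893). Model A shows the stronger effect (|β₁| = 3.2646 vs 0.5184).

Model Comparison:

Which explains more variance? (R²)
- Model A: R² = 0.9667 → 96.67% of variance in salary explained
- Model B: R² = 0.1893 → 18.93% of variance in salary explained
- 0.9667 > 0.1893 → Model A has the better fit

Which has the larger per-year effect? (|β₁|)
- Model A: β₁ = 3.2646 → predicted salary rises 3.2646 thousand dollars per additional year of experience
- Model B: β₁ = 0.5184 → predicted salary rises 0.5184 thousand dollars per additional year of experience
- |3.2646| > |0.5184| → Model A shows the stronger marginal effect

Note: R² measures how tightly points cluster around the line; β₁ measures how steep the line is — they answer different questions.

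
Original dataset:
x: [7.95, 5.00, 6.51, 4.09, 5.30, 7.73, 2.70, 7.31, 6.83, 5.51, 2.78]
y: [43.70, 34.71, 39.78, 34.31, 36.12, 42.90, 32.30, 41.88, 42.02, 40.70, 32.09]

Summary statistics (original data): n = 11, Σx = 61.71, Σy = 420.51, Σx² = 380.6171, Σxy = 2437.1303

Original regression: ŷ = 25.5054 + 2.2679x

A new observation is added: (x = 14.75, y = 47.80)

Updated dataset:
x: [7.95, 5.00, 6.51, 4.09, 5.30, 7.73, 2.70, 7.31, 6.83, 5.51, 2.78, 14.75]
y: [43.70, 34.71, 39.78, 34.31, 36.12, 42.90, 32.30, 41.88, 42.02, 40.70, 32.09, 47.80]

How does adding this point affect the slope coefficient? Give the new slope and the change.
New slope β₁ = 1.4258 versus 2.2679 before: a change of -0.8421 (-37.1%).

The new point has HIGH LEVERAGE: x = 14.75 is far from the original mean x̄ = 61.71/11 ≈ 5.61 (original range [2.70, 7.95]).

Step 1: Update the sums with the new point (n goes from 11 to 12)
Σx  = 61.71 + 14.75 = 76.46
Σy  = 420.51 + 47.80 = 468.31
Σx² = 380.6171 + 14.75² = 380.6171 + 217.5625 = 598.1796
Σxy = 2437.1303 + 14.75×47.80 = 2437.1303 + 705.0500 = 3142.1803

Step 2: Recompute the slope with b₁ = (nΣxy − ΣxΣy) / (nΣx² − (Σx)²)
Numerator   = 12×3142.1803 − 76.46×468.31 = 37706.1636 − 35806.9826 = 1899.1810
Denominator = 12×598.1796 − 76.46² = 7178.1552 − 5846.1316 = 1332.0236
b₁(new) = 1899.1810 / 1332.0236 = 1.4258

(Same formula on the original sums: (11×2437.1303 − 61.71×420.51) / (11×380.6171 − 61.71²) = 858.7612 / 378.6640 = 2.2679, matching the given fit.)

Step 3: Change in slope
Δβ₁ = 1.4258 − 2.2679 = -0.8421
Relative change = -0.8421 / 2.2679 × 100% = -37.1%
→ the slope decreases when the point is added.

A high-leverage point only changes the slope if it is off the original line; here y = 47.80 is below the original trend, so the slope decreases.
In practice: investigate whether it comes from the same population as the rest of the sample.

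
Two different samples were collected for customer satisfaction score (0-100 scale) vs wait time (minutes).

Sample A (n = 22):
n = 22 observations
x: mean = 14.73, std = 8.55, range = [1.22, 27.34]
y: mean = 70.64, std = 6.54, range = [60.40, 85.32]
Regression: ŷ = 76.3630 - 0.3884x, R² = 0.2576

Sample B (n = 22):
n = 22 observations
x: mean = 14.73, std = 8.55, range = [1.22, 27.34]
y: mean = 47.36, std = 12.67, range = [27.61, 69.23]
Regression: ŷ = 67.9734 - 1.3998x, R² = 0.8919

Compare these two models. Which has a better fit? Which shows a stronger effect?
Model B has the better fit (R² = 0.8919 vs 0.2576). Model B shows the stronger effect (|β₁| = 1.3998 vs 0.3884).

Model Comparison:

Goodness of fit (R²):
- Model A: R² = 0.2576 → 25.76% of variance in satisfaction score explained
- Model B: R² = 0.8919 → 89.19% of variance in satisfaction score explained
- 0.8919 > 0.2576 → Model B has the better fit

Strength of effect — compare |β₁|:
- Model A: β₁ = -0.3884 → predicted satisfaction score falls 0.3884 points per additional minute of wait time
- Model B: β₁ = -1.3998 → predicted satisfaction score falls 1.3998 points per additional minute of wait time
- |-0.3884| < |-1.3998| → Model B shows the stronger marginal effect

Note: A steeper slope doesn't make a better model if the scatter around the line is large.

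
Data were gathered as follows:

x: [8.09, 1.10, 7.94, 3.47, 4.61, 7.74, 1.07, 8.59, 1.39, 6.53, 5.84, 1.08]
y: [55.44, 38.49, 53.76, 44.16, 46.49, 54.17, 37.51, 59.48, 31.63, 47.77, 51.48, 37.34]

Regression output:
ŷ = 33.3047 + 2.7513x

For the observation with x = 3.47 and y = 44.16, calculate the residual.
Residual = 1.3083

The residual is the difference between the actual value and the predicted value:

Residual = y - ŷ

Step 1: Calculate predicted value
ŷ = 33.3047 + 2.7513 × 3.47
ŷ = 42.8517

Step 2: Calculate residual
Residual = 44.16 - 42.8517
Residual = 1.3083

Sign check: y > ŷ, so the point is above the line and the fit underestimates here.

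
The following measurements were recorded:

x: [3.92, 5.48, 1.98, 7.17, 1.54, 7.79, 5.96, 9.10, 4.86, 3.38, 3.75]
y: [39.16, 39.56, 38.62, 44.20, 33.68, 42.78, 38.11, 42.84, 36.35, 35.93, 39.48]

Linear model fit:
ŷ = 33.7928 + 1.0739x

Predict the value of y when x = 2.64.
ŷ = 36.6279

Plug x = 2.64 into the fitted line:

ŷ = 33.7928 + 1.0739 × 2.64
ŷ = 33.7928 + 2.8351
ŷ = 36.6279

This is the fitted mean response at that x — an individual observation would come with a wider prediction interval.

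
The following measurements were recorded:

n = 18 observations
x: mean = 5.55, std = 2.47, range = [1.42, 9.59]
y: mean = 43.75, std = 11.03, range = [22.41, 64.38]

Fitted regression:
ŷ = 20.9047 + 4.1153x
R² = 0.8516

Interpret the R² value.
R² = 0.8516 means 85.16% of the variation in y is explained by the linear relationship with x. This indicates a strong fit.

R² (coefficient of determination) measures the proportion of variance in y explained by the regression model.

Here R² = 0.8516:
- Explained: 85.16% of the variation in y
- Unexplained (residual): 100% − 85.16% = 14.84%
- Rule of thumb (below 0.3 weak; 0.3 to below 0.7 moderate; 0.7 and above strong) → strong

Equivalently, for simple linear regression R² = r², so |r| = √0.8516 ≈ 0.9228.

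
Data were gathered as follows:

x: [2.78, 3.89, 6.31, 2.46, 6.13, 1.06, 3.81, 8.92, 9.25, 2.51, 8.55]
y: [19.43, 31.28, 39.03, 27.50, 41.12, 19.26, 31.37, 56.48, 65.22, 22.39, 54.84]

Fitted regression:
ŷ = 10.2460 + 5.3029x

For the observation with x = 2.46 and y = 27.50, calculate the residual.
Residual = 4.2089

The residual is the difference between the actual value and the predicted value:

Residual = y - ŷ

Step 1: Calculate predicted value
ŷ = 10.2460 + 5.3029 × 2.46
ŷ = 23.2911

Step 2: Calculate residual
Residual = 27.50 - 23.2911
Residual = 4.2089

The residual is positive, so the observed y = 27.50 sits above the regression line (the line underestimates it by 4.2089).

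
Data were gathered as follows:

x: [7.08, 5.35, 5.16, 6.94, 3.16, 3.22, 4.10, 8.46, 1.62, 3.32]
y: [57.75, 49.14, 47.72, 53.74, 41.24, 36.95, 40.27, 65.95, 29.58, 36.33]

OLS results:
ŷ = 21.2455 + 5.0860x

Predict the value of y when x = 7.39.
ŷ = 58.8310

Plug x = 7.39 into the fitted line:

ŷ = 21.2455 + 5.0860 × 7.39
ŷ = 21.2455 + 37.5855
ŷ = 58.8310

This is a point prediction; actual observations scatter around it by roughly the residual standard deviation.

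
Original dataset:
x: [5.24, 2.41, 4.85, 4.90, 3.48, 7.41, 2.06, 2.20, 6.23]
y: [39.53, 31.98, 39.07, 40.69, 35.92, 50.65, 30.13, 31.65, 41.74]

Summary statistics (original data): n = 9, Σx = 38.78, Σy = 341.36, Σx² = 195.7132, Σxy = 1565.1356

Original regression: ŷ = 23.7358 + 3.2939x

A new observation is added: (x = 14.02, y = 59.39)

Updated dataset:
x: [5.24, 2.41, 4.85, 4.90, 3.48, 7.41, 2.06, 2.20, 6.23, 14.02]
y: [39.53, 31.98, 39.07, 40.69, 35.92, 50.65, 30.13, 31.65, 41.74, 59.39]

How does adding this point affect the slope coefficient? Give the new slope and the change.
New slope β₁ = 2.4833 versus 3.2939 before: a change of -0.8106 (-24.6%).

x = 14.02 lies well outside the original x-range [2.06, 7.41] (x̄ ≈ 4.31), so this observation has high leverage and can move the slope substantially.

Step 1: Update the sums with the new point (n goes from 9 to 10)
Σx  = 38.78 + 14.02 = 52.80
Σy  = 341.36 + 59.39 = 400.75
Σx² = 195.7132 + 14.02² = 195.7132 + 196.5604 = 392.2736
Σxy = 1565.1356 + 14.02×59.39 = 1565.1356 + 832.6478 = 2397.7834

Step 2: Recompute the slope with b₁ = (nΣxy − ΣxΣy) / (nΣx² − (Σx)²)
Numerator   = 10×2397.7834 − 52.80×400.75 = 23977.8340 − 21159.6000 = 2818.2340
Denominator = 10×392.2736 − 52.80² = 3922.7360 − 2787.8400 = 1134.8960
b₁(new) = 2818.2340 / 1134.8960 = 2.4833

(Same formula on the original sums: (9×1565.1356 − 38.78×341.36) / (9×195.7132 − 38.78²) = 848.2796 / 257.5304 = 3.2939, matching the given fit.)

Step 3: Change in slope
Δβ₁ = 2.4833 − 3.2939 = -0.8106
Relative change = -0.8106 / 3.2939 × 100% = -24.6%
→ the slope decreases when the point is added.

Because the point sits below the extension of the original line at a high-leverage x, it tilts the fit down.
In practice: investigate whether it comes from the same population as the rest of the sample; check such a point for data-entry or measurement error.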